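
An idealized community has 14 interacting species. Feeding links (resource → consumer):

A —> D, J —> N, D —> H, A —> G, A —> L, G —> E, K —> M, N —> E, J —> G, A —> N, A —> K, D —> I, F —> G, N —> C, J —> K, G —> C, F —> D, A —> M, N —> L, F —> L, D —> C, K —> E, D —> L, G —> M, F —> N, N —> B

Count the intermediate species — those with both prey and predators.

Intermediate species (has both prey and predators): D, K, N, G.
Count: 4.

4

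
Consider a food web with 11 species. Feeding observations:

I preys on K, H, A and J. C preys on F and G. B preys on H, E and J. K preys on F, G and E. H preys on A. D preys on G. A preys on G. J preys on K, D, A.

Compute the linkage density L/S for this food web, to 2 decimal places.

There are L = 18 links among S = 11 species.
L/S = 18/11 = 1.6364 ≈ 1.64.

L/S = 1.64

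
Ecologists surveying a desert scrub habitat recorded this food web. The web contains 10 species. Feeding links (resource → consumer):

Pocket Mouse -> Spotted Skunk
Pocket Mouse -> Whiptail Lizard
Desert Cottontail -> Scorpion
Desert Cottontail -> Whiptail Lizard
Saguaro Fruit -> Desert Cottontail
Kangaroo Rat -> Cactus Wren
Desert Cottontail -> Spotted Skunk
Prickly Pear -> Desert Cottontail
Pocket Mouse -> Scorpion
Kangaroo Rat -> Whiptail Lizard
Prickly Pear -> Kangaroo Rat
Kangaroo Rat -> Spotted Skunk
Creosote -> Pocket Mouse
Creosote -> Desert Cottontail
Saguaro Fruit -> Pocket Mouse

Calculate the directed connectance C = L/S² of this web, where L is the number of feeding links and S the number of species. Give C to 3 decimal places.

The web has S = 10 species and L = 15 feeding links.
C = L / S² = 15 / 100 = 0.1500 ≈ 0.150.

C = 0.150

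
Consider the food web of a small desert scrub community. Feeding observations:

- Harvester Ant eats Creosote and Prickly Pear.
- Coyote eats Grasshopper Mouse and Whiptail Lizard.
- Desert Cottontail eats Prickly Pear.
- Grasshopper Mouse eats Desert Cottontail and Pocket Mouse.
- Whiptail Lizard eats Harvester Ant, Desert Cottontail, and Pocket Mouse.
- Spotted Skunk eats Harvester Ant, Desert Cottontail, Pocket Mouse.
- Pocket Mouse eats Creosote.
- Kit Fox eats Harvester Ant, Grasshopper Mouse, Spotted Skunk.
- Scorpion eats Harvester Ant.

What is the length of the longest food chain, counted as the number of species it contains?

One longest chain: Creosote → Pocket Mouse → Grasshopper Mouse → Coyote.
It has 4 species and 3 links.

4 species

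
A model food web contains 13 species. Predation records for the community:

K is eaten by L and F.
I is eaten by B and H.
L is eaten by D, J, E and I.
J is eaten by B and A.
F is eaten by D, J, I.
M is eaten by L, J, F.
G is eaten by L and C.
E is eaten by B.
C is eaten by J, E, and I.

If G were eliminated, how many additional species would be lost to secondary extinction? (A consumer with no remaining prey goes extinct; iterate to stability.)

1

Remove G.
Round 1: C (all prey gone) → extinct.
No further losses. Total secondary extinctions: 1.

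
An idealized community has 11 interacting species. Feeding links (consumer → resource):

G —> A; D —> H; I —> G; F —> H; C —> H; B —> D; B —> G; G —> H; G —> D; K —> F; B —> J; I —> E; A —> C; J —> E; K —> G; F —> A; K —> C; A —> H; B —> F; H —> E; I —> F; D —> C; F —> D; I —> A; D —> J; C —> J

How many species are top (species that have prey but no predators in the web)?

Top species (has prey, but nothing eats it): I, B, K.
Count: 3.

3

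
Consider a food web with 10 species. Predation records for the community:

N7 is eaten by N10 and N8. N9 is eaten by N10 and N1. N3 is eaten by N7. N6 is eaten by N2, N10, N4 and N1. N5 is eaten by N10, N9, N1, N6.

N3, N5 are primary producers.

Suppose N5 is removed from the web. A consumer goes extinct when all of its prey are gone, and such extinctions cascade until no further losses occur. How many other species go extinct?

Remove N5.
Round 1: N6 (all prey gone), N9 (all prey gone) → extinct.
Round 2: N1 (all prey gone), N2 (all prey gone), N4 (all prey gone) → extinct.
No further losses. Total secondary extinctions: 5.

5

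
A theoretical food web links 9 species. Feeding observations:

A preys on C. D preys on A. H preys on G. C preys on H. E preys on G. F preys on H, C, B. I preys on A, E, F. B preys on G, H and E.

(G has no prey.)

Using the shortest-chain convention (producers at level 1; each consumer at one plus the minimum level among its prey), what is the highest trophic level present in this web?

5

Producers (level 1): G.
Following each consumer down to its lowest-level prey: G → H → C → A → D (levels 1 through 5).
All prey of D (A 4) are at level 4 or above, so D is at level 1 + 4 = 5.
Every consumer has at least one prey at level 4 or below, so none exceeds level 5.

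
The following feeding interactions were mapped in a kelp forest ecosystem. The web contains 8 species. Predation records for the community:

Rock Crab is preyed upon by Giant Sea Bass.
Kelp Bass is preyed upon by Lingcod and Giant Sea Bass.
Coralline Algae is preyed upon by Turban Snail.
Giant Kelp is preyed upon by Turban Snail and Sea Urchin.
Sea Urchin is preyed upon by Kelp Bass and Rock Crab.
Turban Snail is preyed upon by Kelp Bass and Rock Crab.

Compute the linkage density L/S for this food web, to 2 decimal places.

L/S = 1.25

There are L = 10 links among S = 8 species.
L/S = 10/8 = 1.2500 ≈ 1.25.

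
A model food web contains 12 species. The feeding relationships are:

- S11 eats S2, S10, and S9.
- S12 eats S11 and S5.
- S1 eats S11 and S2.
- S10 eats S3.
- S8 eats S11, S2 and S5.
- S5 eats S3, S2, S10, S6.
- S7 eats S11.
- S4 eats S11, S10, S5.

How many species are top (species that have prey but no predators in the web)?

Top species (has prey, but nothing eats it): S7, S4, S1, S8, S12.
Count: 5.

5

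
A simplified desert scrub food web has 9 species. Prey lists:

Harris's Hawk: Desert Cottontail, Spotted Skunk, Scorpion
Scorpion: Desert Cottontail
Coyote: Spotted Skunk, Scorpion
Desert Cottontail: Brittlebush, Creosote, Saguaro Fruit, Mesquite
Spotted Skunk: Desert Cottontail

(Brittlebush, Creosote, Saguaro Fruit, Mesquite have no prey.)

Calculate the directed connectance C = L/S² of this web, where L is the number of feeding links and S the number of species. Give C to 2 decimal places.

C = 0.14

The web has S = 9 species and L = 11 feeding links.
C = L / S² = 11 / 81 = 0.1358 ≈ 0.14.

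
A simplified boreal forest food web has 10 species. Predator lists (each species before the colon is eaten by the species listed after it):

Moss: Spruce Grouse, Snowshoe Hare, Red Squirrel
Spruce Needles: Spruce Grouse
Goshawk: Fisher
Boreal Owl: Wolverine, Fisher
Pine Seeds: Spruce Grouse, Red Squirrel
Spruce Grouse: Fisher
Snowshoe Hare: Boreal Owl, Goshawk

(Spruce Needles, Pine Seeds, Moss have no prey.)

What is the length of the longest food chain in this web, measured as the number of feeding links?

3 links

One longest chain: Moss → Snowshoe Hare → Boreal Owl → Wolverine.
It has 4 species and 3 links.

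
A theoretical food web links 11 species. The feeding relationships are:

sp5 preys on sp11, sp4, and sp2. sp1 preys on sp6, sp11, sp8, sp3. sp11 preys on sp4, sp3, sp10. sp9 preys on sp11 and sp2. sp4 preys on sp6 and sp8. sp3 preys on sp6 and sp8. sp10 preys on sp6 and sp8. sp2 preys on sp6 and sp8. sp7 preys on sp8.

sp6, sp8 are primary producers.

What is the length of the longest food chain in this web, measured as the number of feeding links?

One longest chain: sp6 → sp10 → sp11 → sp1.
It has 4 species and 3 links.

3 links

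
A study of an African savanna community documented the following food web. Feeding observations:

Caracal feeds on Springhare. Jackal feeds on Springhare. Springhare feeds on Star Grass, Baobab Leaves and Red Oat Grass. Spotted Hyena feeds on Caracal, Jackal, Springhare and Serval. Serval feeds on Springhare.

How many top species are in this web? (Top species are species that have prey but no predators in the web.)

1

Top species (has prey, but nothing eats it): Spotted Hyena.
Count: 1.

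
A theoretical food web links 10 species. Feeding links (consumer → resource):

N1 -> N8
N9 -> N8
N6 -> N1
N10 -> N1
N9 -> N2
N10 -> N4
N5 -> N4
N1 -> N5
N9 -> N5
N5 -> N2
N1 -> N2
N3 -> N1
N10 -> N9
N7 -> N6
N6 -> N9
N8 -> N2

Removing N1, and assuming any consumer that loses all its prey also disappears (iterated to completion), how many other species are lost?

Remove N1.
Round 1: N3 (all prey gone) → extinct.
No further losses. Total secondary extinctions: 1.

1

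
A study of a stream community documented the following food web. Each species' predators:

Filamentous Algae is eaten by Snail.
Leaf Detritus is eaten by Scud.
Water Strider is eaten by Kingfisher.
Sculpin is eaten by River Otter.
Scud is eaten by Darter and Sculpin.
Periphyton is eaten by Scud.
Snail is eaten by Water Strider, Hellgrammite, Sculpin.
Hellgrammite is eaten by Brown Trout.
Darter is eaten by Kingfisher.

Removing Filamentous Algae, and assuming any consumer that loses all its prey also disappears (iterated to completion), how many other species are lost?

4

Remove Filamentous Algae.
Round 1: Snail (all prey gone) → extinct.
Round 2: Hellgrammite (all prey gone), Water Strider (all prey gone) → extinct.
Round 3: Brown Trout (all prey gone) → extinct.
No further losses. Total secondary extinctions: 4.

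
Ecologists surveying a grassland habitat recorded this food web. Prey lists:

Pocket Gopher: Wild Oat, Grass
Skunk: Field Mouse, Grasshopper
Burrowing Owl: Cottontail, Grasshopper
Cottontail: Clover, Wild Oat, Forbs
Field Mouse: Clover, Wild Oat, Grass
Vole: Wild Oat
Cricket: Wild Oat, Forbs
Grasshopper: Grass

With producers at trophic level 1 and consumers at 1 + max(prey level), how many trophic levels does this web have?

Producers (level 1): Clover, Wild Oat, Forbs, Grass.
Clover → Cottontail → Burrowing Owl gives Burrowing Owl level 3.
No species has a prey at level 3, so no species reaches level 4.

3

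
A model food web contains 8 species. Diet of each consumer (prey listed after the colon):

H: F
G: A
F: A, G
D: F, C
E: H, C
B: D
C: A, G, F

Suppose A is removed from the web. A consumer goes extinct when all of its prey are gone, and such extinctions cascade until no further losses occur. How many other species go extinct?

7

Remove A.
Round 1: G (all prey gone) → extinct.
Round 2: F (all prey gone) → extinct.
Round 3: H (all prey gone), C (all prey gone) → extinct.
Round 4: E (all prey gone), D (all prey gone) → extinct.
Round 5: B (all prey gone) → extinct.
No further losses. Total secondary extinctions: 7.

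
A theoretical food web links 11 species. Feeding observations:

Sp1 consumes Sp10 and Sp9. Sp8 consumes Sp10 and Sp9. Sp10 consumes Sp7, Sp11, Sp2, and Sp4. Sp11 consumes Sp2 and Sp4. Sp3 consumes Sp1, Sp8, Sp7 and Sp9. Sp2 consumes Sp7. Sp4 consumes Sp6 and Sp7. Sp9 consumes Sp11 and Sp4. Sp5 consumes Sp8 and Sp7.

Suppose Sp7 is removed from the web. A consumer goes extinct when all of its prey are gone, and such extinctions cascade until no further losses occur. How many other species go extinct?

Remove Sp7.
Round 1: Sp2 (all prey gone) → extinct.
No further losses. Total secondary extinctions: 1.

1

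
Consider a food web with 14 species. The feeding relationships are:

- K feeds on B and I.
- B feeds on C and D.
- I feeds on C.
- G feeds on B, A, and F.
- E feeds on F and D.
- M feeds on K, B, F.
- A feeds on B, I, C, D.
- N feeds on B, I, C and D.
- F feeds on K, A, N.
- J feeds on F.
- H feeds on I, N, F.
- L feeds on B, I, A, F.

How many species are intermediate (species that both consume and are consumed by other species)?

Intermediate species (has both prey and predators): I, B, N, K, A, F.
Count: 6.

6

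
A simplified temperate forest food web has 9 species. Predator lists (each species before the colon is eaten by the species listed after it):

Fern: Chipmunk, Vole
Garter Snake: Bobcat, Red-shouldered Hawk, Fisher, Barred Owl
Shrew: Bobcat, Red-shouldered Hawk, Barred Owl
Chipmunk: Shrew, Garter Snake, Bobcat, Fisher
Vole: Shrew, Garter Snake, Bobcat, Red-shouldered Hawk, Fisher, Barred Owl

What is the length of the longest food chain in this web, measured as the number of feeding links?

3 links

One longest chain: Fern → Chipmunk → Shrew → Bobcat.
It has 4 species and 3 links.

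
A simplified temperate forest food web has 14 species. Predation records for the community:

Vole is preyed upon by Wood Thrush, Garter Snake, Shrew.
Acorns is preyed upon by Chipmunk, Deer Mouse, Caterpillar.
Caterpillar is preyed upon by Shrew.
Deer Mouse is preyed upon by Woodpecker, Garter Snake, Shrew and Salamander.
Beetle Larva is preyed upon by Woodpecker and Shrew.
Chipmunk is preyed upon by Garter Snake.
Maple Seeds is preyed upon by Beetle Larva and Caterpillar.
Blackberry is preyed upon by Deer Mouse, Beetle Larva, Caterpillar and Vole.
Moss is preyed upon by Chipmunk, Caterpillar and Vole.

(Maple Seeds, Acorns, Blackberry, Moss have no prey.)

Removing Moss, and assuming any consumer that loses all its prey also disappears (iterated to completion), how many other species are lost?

0

Remove Moss.
Every predator of it retains at least one other prey: Caterpillar still has Maple Seeds, Acorns, Blackberry; Chipmunk still has Acorns; Vole still has Blackberry.
No consumer loses all prey, so no secondary extinctions occur.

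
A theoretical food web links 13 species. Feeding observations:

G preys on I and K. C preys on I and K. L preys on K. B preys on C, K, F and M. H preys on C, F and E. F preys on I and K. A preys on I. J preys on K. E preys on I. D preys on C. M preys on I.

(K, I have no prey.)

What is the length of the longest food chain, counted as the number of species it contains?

3 species

One longest chain: K → C → D.
It has 3 species and 2 links.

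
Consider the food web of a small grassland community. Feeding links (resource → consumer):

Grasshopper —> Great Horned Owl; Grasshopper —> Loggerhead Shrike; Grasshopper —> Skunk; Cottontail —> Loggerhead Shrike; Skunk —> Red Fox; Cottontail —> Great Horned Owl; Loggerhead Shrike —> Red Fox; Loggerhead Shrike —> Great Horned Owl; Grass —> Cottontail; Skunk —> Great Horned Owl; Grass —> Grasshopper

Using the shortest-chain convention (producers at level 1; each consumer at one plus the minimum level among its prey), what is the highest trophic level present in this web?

4

Producers (level 1): Grass.
Following each consumer down to its lowest-level prey: Grass → Cottontail → Loggerhead Shrike → Red Fox (levels 1 through 4).
All prey of Red Fox (Loggerhead Shrike 3, Skunk 3) are at level 3 or above, so Red Fox is at level 1 + 3 = 4.
Every consumer has at least one prey at level 3 or below, so none exceeds level 4.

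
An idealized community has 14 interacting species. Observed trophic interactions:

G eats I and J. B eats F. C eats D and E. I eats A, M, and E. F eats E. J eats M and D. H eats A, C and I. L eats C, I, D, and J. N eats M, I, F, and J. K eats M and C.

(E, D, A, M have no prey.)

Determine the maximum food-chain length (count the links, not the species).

2 links

One longest chain: E → F → B.
It has 3 species and 2 links.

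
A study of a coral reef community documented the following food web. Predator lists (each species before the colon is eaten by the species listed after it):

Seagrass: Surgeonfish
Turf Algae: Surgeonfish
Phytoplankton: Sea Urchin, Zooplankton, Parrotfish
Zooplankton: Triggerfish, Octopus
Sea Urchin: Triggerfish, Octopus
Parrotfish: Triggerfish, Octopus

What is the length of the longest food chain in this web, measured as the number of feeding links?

2 links

One longest chain: Phytoplankton → Sea Urchin → Triggerfish.
It has 3 species and 2 links.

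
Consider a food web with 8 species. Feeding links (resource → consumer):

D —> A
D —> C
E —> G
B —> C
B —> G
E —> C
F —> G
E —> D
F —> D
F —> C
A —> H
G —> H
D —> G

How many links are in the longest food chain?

One longest chain: E → D → A → H.
It has 4 species and 3 links.

3 links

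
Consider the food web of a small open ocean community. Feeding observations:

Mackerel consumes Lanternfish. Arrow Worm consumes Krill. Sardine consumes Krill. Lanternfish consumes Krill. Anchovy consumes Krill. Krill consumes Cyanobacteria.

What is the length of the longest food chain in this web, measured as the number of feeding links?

One longest chain: Cyanobacteria → Krill → Lanternfish → Mackerel.
It has 4 species and 3 links.

3 links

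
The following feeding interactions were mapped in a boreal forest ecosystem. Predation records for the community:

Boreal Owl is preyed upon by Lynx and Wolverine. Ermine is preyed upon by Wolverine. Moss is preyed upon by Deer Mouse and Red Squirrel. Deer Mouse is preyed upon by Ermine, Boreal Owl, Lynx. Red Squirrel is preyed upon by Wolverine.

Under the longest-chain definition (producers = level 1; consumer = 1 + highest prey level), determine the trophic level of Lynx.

Moss is a producer → level 1.
Deer Mouse eats Moss → level 2.
Boreal Owl eats Deer Mouse → level 3.
Lynx eats Boreal Owl (level 3); other prey at levels: Deer Mouse 2 → level 4.

Trophic level 4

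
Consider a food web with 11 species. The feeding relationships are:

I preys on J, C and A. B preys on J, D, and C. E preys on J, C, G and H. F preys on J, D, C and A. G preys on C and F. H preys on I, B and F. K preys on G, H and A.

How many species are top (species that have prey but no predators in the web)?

Top species (has prey, but nothing eats it): K, E.
Count: 2.

2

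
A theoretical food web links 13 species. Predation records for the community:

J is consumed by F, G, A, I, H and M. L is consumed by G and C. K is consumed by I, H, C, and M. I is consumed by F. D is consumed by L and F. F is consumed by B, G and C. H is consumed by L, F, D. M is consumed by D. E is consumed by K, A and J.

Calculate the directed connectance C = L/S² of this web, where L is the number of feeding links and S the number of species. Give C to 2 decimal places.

C = 0.15

The web has S = 13 species and L = 25 feeding links.
C = L / S² = 25 / 169 = 0.1479 ≈ 0.15.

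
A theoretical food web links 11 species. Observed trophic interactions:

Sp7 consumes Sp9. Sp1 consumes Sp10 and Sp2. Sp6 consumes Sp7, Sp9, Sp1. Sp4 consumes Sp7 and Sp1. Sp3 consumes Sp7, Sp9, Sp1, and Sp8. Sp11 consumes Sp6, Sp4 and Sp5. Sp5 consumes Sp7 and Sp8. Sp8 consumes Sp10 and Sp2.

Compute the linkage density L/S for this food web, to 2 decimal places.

There are L = 19 links among S = 11 species.
L/S = 19/11 = 1.7273 ≈ 1.73.

L/S = 1.73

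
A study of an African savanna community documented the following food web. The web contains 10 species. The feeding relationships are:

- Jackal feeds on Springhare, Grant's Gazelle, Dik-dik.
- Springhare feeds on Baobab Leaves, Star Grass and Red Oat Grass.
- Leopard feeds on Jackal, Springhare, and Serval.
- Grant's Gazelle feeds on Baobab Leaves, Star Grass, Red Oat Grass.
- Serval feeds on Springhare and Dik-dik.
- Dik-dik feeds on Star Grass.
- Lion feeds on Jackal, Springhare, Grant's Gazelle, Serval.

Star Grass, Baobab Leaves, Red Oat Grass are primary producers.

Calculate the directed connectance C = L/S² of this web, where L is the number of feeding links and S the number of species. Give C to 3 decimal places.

C = 0.190

The web has S = 10 species and L = 19 feeding links.
C = L / S² = 19 / 100 = 0.1900 ≈ 0.190.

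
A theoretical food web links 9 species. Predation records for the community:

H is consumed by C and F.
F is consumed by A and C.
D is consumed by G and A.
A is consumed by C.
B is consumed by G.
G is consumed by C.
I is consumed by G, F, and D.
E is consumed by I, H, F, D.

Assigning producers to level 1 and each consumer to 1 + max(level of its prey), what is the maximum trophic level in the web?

5

Producers (level 1): B, E.
E → H → F → A → C gives C level 5.
No species has a prey at level 5, so no species reaches level 6.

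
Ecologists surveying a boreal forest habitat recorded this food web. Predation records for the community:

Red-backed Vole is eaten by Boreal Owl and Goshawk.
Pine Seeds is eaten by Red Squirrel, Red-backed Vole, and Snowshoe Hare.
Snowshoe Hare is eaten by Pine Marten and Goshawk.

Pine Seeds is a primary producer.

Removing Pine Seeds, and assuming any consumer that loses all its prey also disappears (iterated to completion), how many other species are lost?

6

Remove Pine Seeds.
Round 1: Red Squirrel (all prey gone), Red-backed Vole (all prey gone), Snowshoe Hare (all prey gone) → extinct.
Round 2: Pine Marten (all prey gone), Goshawk (all prey gone), Boreal Owl (all prey gone) → extinct.
No further losses. Total secondary extinctions: 6.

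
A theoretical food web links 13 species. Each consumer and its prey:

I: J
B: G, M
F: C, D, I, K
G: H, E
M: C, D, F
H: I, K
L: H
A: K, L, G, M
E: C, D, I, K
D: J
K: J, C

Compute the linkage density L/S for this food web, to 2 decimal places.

L/S = 2.00

There are L = 26 links among S = 13 species.
L/S = 26/13 = 2.0000 ≈ 2.00.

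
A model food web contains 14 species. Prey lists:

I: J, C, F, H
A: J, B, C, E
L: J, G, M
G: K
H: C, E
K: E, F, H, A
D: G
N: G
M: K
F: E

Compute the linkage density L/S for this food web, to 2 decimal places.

There are L = 22 links among S = 14 species.
L/S = 22/14 = 1.5714 ≈ 1.57.

L/S = 1.57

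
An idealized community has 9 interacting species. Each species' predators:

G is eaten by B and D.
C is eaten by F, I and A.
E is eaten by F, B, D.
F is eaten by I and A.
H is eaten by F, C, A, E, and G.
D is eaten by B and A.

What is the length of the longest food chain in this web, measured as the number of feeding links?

3 links

One longest chain: H → G → D → A.
It has 4 species and 3 links.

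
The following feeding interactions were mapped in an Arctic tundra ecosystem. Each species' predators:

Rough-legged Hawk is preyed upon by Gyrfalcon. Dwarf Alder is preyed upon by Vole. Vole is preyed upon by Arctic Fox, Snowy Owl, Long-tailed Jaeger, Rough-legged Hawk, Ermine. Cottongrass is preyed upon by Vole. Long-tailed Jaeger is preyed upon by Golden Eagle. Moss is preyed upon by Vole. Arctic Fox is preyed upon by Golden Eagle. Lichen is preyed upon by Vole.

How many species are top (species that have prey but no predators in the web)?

4

Top species (has prey, but nothing eats it): Ermine, Snowy Owl, Golden Eagle, Gyrfalcon.
Count: 4.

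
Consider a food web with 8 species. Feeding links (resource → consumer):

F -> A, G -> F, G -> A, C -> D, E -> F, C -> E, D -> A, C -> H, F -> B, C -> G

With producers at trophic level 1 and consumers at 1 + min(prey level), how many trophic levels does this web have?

Producers (level 1): C.
Following each consumer down to its lowest-level prey: C → E → F → B (levels 1 through 4).
All prey of B (F 3) are at level 3 or above, so B is at level 1 + 3 = 4.
Every consumer has at least one prey at level 3 or below, so none exceeds level 4.

4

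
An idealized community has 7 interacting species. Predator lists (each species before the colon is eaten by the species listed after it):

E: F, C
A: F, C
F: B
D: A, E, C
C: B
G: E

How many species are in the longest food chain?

4 species

One longest chain: D → A → F → B.
It has 4 species and 3 links.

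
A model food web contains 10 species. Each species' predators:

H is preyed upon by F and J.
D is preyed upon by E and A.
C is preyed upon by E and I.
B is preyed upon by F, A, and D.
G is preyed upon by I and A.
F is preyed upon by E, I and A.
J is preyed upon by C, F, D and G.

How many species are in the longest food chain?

4 species

One longest chain: H → J → F → E.
It has 4 species and 3 links.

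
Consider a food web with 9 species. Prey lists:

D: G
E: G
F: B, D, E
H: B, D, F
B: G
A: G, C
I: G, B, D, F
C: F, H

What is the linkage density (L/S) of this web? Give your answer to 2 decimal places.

There are L = 17 links among S = 9 species.
L/S = 17/9 = 1.8889 ≈ 1.89.

L/S = 1.89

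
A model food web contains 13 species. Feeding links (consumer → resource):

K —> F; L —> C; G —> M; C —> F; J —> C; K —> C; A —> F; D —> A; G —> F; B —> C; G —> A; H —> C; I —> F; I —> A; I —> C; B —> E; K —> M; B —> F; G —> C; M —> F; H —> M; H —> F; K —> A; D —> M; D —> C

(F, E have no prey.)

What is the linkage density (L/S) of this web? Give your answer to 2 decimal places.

L/S = 1.92

There are L = 25 links among S = 13 species.
L/S = 25/13 = 1.9231 ≈ 1.92.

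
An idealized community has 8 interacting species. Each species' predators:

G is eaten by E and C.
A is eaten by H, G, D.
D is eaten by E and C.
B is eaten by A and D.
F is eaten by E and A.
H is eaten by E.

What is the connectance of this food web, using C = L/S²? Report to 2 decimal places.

The web has S = 8 species and L = 12 feeding links.
C = L / S² = 12 / 64 = 0.1875 ≈ 0.19.

C = 0.19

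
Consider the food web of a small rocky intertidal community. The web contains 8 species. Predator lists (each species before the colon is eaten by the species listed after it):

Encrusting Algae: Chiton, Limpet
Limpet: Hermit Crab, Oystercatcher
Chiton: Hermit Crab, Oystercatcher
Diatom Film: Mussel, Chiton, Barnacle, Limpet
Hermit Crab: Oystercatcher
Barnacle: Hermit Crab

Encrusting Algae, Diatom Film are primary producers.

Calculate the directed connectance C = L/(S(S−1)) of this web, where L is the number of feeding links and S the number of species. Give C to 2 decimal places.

The web has S = 8 species and L = 12 feeding links.
C = L / (S(S−1)) = 12 / 56 = 0.2143 ≈ 0.21.

C = 0.21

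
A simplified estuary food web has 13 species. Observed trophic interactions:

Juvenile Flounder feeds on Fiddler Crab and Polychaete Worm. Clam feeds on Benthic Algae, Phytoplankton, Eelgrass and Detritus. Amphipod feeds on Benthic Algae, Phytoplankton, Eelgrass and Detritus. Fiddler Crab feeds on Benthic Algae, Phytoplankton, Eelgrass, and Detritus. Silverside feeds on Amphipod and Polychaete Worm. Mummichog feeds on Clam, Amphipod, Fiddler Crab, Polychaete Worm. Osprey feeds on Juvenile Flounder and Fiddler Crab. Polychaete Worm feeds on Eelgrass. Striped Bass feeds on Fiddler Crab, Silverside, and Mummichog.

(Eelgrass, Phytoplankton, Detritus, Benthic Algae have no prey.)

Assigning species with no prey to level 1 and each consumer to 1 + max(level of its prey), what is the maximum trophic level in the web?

4

Basal resources (level 1): Eelgrass, Phytoplankton, Detritus, Benthic Algae.
Eelgrass → Polychaete Worm → Mummichog → Striped Bass gives Striped Bass level 4.
No species has a prey at level 4, so no species reaches level 5.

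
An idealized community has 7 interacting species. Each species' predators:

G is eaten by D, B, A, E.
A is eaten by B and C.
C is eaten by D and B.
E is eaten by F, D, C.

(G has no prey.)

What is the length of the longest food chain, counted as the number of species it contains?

4 species

One longest chain: G → A → C → B.
It has 4 species and 3 links.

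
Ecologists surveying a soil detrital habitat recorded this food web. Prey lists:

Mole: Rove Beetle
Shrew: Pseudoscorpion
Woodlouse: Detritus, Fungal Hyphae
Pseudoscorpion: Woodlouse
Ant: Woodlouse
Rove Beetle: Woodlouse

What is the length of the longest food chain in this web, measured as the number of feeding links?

3 links

One longest chain: Detritus → Woodlouse → Pseudoscorpion → Shrew.
It has 4 species and 3 links.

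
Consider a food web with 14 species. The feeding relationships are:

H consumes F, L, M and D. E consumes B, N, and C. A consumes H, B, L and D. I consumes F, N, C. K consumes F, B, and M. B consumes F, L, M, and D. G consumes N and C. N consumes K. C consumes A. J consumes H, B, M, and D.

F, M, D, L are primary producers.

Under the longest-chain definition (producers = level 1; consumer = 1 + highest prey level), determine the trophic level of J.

Trophic level 3

F is a producer → level 1.
B eats F (level 1); other prey at levels: M 1, D 1, L 1 → level 2.
J eats B (level 2); other prey at levels: M 1, D 1, H 2 → level 3.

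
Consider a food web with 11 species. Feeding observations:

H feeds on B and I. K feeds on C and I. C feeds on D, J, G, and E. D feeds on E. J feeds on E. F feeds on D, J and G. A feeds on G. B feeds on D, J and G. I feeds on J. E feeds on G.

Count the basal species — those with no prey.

Basal species (no prey listed): G.
Count: 1.

1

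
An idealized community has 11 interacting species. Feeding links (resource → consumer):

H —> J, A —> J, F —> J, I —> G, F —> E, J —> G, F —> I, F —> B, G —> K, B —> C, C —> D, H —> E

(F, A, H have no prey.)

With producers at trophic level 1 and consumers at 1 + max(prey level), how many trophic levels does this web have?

4

Producers (level 1): F, A, H.
F → J → G → K gives K level 4.
No species has a prey at level 4, so no species reaches level 5.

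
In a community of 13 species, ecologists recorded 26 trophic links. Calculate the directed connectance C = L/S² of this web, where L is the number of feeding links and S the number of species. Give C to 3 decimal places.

The web has S = 13 species and L = 26 feeding links.
C = L / S² = 26 / 169 = 0.1538 ≈ 0.154.

C = 0.154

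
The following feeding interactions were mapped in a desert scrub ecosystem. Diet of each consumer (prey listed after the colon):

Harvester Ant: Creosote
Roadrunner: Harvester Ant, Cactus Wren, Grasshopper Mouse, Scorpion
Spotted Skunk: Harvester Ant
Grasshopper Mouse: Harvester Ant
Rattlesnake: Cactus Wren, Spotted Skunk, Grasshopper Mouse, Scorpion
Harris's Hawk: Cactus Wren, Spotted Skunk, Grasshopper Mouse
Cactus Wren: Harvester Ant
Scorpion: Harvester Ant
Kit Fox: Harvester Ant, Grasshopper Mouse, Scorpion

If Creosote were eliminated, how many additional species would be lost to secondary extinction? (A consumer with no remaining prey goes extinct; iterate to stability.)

Remove Creosote.
Round 1: Harvester Ant (all prey gone) → extinct.
Round 2: Cactus Wren (all prey gone), Spotted Skunk (all prey gone), Grasshopper Mouse (all prey gone), Scorpion (all prey gone) → extinct.
Round 3: Harris's Hawk (all prey gone), Rattlesnake (all prey gone), Kit Fox (all prey gone), Roadrunner (all prey gone) → extinct.
No further losses. Total secondary extinctions: 9.

9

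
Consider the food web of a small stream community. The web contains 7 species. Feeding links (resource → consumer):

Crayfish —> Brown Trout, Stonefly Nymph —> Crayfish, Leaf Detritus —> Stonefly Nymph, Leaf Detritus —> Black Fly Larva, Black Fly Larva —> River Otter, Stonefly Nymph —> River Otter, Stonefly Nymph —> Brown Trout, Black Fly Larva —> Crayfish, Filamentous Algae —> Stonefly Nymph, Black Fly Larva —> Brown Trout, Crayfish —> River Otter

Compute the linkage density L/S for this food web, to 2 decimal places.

L/S = 1.57

There are L = 11 links among S = 7 species.
L/S = 11/7 = 1.5714 ≈ 1.57.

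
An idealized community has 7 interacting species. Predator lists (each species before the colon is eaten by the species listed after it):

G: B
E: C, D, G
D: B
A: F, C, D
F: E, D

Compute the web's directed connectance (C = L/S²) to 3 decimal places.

The web has S = 7 species and L = 10 feeding links.
C = L / S² = 10 / 49 = 0.2041 ≈ 0.204.

C = 0.204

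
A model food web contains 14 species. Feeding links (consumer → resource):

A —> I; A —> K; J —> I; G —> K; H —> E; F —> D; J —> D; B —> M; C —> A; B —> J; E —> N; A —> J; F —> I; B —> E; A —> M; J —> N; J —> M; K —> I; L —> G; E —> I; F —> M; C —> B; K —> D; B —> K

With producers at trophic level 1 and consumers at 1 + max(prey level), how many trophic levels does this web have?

Producers (level 1): D, N, M, I.
D → K → A → C gives C level 4.
No species has a prey at level 4, so no species reaches level 5.

4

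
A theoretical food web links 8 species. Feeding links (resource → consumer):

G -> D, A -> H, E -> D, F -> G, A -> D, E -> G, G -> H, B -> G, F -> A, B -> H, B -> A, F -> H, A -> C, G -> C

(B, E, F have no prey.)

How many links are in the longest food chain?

2 links

One longest chain: B → A → D.
It has 3 species and 2 links.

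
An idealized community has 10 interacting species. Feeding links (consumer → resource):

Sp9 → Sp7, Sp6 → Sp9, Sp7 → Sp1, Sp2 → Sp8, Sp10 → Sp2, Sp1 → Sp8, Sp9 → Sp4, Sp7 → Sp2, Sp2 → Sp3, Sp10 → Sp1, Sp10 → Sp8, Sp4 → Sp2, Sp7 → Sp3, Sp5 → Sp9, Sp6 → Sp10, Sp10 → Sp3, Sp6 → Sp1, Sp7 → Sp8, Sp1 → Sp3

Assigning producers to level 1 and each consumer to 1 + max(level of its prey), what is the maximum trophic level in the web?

Producers (level 1): Sp3, Sp8.
Sp3 → Sp2 → Sp7 → Sp9 → Sp6 gives Sp6 level 5.
No species has a prey at level 5, so no species reaches level 6.

5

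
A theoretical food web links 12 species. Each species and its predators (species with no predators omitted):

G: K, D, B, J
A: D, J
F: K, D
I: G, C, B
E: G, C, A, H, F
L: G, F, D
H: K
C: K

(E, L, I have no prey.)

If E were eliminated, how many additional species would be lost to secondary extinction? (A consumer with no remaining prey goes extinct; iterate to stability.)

Remove E.
Round 1: A (all prey gone), H (all prey gone) → extinct.
No further losses. Total secondary extinctions: 2.

2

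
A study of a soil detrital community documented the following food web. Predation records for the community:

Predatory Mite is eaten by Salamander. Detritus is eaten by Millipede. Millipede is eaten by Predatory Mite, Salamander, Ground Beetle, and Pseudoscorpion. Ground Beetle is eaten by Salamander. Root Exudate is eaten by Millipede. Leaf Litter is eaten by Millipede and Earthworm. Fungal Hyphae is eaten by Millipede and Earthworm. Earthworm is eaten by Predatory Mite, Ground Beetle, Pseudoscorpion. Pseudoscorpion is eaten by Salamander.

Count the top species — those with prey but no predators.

1

Top species (has prey, but nothing eats it): Salamander.
Count: 1.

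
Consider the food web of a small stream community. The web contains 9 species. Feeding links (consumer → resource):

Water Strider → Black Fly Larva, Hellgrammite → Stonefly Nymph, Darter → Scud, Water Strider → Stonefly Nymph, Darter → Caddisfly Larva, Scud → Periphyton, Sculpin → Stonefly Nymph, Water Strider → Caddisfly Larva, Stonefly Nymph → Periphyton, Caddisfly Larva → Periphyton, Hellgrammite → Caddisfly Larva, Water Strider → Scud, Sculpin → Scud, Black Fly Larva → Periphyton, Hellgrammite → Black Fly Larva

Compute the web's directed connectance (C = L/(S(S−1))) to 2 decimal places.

C = 0.21

The web has S = 9 species and L = 15 feeding links.
C = L / (S(S−1)) = 15 / 72 = 0.2083 ≈ 0.21.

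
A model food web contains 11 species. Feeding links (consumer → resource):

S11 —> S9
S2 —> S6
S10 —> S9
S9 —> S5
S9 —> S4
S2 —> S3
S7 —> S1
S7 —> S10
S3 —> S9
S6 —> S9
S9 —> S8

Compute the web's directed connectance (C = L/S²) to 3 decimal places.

C = 0.091

The web has S = 11 species and L = 11 feeding links.
C = L / S² = 11 / 121 = 0.0909 ≈ 0.091.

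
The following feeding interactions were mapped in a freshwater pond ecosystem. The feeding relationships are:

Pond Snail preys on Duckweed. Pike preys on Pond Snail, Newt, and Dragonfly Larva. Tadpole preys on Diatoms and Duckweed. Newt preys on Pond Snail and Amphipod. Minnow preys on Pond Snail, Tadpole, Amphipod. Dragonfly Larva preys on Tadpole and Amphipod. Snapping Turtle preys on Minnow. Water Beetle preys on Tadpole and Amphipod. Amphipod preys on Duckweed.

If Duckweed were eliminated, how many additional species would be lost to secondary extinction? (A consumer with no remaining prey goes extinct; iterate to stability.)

3

Remove Duckweed.
Round 1: Pond Snail (all prey gone), Amphipod (all prey gone) → extinct.
Round 2: Newt (all prey gone) → extinct.
No further losses. Total secondary extinctions: 3.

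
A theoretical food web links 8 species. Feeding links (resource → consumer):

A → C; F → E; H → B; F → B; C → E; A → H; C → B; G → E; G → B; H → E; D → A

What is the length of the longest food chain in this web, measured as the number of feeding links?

3 links

One longest chain: D → A → H → B.
It has 4 species and 3 links.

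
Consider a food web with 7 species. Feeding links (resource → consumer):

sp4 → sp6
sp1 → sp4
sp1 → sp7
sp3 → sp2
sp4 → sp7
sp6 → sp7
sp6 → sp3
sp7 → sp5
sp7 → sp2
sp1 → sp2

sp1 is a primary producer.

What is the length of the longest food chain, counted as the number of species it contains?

One longest chain: sp1 → sp4 → sp6 → sp7 → sp2.
It has 5 species and 4 links.

5 species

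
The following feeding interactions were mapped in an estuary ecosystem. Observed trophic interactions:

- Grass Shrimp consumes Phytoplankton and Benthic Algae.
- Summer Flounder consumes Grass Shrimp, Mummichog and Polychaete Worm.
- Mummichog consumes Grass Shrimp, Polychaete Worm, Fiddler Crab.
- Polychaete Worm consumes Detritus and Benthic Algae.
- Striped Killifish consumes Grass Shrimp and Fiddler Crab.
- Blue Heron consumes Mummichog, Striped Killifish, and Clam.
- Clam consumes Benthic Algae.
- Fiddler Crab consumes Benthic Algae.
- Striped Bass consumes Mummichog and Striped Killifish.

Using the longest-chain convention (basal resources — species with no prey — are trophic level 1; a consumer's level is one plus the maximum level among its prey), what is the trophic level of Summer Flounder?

Benthic Algae has no prey (basal) → level 1.
Polychaete Worm eats Benthic Algae (level 1); other prey at levels: Detritus 1 → level 2.
Mummichog eats Polychaete Worm (level 2); other prey at levels: Grass Shrimp 2, Fiddler Crab 2 → level 3.
Summer Flounder eats Mummichog (level 3); other prey at levels: Polychaete Worm 2, Grass Shrimp 2 → level 4.

Trophic level 4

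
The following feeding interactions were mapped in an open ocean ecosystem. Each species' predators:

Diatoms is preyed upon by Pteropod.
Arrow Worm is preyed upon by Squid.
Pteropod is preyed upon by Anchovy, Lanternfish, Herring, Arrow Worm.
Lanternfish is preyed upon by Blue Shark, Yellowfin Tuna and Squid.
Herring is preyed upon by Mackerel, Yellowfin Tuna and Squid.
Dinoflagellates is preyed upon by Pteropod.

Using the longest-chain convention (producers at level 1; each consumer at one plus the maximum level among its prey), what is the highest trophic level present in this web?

4

Producers (level 1): Diatoms, Dinoflagellates.
Diatoms → Pteropod → Lanternfish → Blue Shark gives Blue Shark level 4.
No species has a prey at level 4, so no species reaches level 5.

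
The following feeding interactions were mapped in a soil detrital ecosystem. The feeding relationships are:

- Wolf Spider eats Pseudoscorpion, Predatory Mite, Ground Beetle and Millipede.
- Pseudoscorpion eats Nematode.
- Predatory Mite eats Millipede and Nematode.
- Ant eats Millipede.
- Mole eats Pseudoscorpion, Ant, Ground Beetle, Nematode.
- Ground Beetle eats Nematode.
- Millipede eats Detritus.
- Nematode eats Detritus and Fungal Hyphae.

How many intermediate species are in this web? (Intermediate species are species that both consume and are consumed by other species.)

6

Intermediate species (has both prey and predators): Nematode, Millipede, Predatory Mite, Pseudoscorpion, Ant, Ground Beetle.
Count: 6.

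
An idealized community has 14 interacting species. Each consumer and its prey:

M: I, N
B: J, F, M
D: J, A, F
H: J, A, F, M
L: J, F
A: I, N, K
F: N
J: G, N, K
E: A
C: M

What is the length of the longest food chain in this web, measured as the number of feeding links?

2 links

One longest chain: G → J → D.
It has 3 species and 2 links.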